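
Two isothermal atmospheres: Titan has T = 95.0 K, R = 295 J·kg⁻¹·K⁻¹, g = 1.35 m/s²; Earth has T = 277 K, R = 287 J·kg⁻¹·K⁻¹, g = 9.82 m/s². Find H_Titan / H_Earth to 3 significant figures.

H = RT/g for each body.
H_Titan = 295 × 95.0 / 1.35 = 20759 m.
H_Earth = 287 × 277 / 9.82 = 8095.6 m.
H_Titan/H_Earth = 20759/8095.6 = 2.5642.

H_Titan/H_Earth ≈ 2.56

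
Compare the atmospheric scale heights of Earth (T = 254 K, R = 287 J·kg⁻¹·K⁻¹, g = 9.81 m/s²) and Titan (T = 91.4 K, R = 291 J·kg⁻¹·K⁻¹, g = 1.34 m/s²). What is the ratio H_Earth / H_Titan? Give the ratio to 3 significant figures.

H = RT/g for each body.
H_Earth = 287 × 254 / 9.81 = 7431.0 m.
H_Titan = 291 × 91.4 / 1.34 = 19849 m.
H_Earth/H_Titan = 7431.0/19849 = 0.37438.

H_Earth/H_Titan ≈ 0.374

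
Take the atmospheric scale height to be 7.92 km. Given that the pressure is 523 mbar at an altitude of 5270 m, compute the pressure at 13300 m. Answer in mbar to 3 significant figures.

P ≈ 190 mbar

Between two levels, P₂ = P₁ exp(−Δz/H) with Δz = z₂ − z₁.
Δz = 13300 − 5270.0 = 8030.0 m; Δz/H = 8030.0/7920.0 = 1.0139.
P₂ = 523 × exp(−1.0139) = 523 × 0.36280 = 189.74 mbar.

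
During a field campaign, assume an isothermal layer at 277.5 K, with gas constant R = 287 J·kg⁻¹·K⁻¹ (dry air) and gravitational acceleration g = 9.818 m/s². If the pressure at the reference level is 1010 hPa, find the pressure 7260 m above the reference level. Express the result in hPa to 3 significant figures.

Scale height: H = RT/g = 287 × 277.5 / 9.818 = 8111.9 m.
Barometric formula: P = P₀ exp(−z/H).
z/H = 7260.0/8111.9 = 0.89498; exp(−0.89498) = 0.40862.
P = 1010 × 0.40862 = 412.71 hPa.

P ≈ 413 hPa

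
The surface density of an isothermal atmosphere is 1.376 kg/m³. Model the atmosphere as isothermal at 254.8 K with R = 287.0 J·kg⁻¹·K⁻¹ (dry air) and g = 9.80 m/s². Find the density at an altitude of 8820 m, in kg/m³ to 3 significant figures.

Scale height: H = RT/g = 287.0 × 254.8 / 9.80 = 7462.0 m.
In an isothermal atmosphere, density decays like pressure: ρ = ρ₀ exp(−z/H).
z/H = 8820.0/7462.0 = 1.1820; exp(−1.1820) = 0.30666.
ρ = 1.376 × 0.30666 = 0.42196 kg/m³.

ρ ≈ 0.422 kg/m³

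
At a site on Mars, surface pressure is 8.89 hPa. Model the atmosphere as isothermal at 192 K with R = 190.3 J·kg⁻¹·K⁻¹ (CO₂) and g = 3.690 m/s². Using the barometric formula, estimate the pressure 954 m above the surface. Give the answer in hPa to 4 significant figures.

P ≈ 8.073 hPa

Scale height: H = RT/g = 190.3 × 192 / 3.690 = 9901.8 m.
Barometric formula: P = P₀ exp(−z/H).
z/H = 954.00/9901.8 = 0.096346; exp(−0.096346) = 0.90815.
P = 8.89 × 0.90815 = 8.0735 hPa.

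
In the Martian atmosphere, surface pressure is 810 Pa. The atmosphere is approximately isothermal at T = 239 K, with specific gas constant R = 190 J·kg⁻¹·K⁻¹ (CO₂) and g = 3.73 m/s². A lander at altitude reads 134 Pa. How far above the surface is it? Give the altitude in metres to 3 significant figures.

z ≈ 21900 m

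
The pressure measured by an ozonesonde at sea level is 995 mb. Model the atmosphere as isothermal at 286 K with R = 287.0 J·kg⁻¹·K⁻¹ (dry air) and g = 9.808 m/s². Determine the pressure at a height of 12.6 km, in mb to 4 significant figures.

P ≈ 220.8 mb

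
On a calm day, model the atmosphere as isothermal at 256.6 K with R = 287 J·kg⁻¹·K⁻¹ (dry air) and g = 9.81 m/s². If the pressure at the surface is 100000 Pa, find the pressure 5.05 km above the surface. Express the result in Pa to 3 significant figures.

Scale height: H = RT/g = 287 × 256.6 / 9.81 = 7507.1 m.
Barometric formula: P = P₀ exp(−z/H).
z/H = 5050.0/7507.1 = 0.67270; exp(−0.67270) = 0.51033.
P = 100000 × 0.51033 = 51033 Pa.

P ≈ 51000 Pa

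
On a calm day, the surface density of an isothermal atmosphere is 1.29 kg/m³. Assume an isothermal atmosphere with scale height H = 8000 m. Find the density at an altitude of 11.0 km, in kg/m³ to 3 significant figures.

In an isothermal atmosphere, density decays like pressure: ρ = ρ₀ exp(−z/H).
z/H = 11000/8000.0 = 1.3750; exp(−1.3750) = 0.25284.
ρ = 1.29 × 0.25284 = 0.32616 kg/m³.

ρ ≈ 0.326 kg/m³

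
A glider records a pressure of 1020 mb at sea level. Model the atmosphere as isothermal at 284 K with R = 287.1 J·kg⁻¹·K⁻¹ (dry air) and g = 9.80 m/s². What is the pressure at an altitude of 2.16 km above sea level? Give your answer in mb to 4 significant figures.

P ≈ 786.8 mb

Scale height: H = RT/g = 287.1 × 284 / 9.80 = 8320.0 m.
Barometric formula: P = P₀ exp(−z/H).
z/H = 2160.0/8320.0 = 0.25962; exp(−0.25962) = 0.77134.
P = 1020 × 0.77134 = 786.77 mb.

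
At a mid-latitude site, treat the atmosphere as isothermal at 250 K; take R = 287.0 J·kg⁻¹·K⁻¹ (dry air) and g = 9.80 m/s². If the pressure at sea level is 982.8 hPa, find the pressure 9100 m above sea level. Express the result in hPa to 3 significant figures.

P ≈ 284 hPa

Scale height: H = RT/g = 287.0 × 250 / 9.80 = 7321.4 m.
Barometric formula: P = P₀ exp(−z/H).
z/H = 9100.0/7321.4 = 1.2429; exp(−1.2429) = 0.28855.
P = 982.8 × 0.28855 = 283.59 hPa.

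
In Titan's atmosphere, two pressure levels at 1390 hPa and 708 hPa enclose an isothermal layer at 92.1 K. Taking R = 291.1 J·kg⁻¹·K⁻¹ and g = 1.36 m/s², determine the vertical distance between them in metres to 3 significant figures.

Δz ≈ 13300 m

Hypsometric equation: Δz = (R T̄/g) ln(P₁/P₂).
R T̄/g = 291.1 × 92.1 / 1.36 = 19713 m.
ln(1390/708) = ln(1.9633) = 0.67463.
Δz = 19713 × 0.67463 = 13299 m.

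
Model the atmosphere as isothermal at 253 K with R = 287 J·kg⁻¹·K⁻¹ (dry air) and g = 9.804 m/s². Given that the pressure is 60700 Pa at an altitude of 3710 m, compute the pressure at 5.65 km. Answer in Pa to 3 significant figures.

Scale height: H = RT/g = 287 × 253 / 9.804 = 7406.3 m.
Between two levels, P₂ = P₁ exp(−Δz/H) with Δz = z₂ − z₁.
Δz = 5650.0 − 3710.0 = 1940.0 m; Δz/H = 1940.0/7406.3 = 0.26194.
P₂ = 60700 × exp(−0.26194) = 60700 × 0.76956 = 46712 Pa.

P ≈ 46700 Pa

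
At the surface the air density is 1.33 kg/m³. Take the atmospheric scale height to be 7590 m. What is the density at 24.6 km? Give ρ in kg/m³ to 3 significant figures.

In an isothermal atmosphere, density decays like pressure: ρ = ρ₀ exp(−z/H).
z/H = 24600/7590.0 = 3.2411; exp(−3.2411) = 0.039121.
ρ = 1.33 × 0.039121 = 0.052031 kg/m³.

ρ ≈ 0.0520 kg/m³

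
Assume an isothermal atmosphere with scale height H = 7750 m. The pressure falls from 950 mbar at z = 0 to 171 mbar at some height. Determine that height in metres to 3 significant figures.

z ≈ 13300 m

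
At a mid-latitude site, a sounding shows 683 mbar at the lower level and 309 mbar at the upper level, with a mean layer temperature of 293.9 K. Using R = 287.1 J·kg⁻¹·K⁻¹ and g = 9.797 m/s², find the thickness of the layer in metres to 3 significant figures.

Δz ≈ 6830 m

Hypsometric equation: Δz = (R T̄/g) ln(P₁/P₂).
R T̄/g = 287.1 × 293.9 / 9.797 = 8612.7 m.
ln(683/309) = ln(2.2104) = 0.79317.
Δz = 8612.7 × 0.79317 = 6831.3 m.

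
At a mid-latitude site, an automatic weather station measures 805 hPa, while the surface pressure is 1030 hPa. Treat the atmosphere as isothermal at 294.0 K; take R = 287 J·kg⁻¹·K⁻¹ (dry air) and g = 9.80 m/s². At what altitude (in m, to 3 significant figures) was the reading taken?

Scale height: H = RT/g = 287 × 294.0 / 9.80 = 8610.0 m.
Invert the barometric formula: z = H ln(P₀/P).
P₀/P = 1030/805 = 1.2795; ln(1.2795) = 0.24647.
z = 8610.0 × 0.24647 = 2122.1 m.

z ≈ 2120 m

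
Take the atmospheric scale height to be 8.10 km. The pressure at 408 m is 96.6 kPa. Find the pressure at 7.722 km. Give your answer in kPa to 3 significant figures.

Between two levels, P₂ = P₁ exp(−Δz/H) with Δz = z₂ − z₁.
Δz = 7722.0 − 408.00 = 7314.0 m; Δz/H = 7314.0/8100.0 = 0.90296.
P₂ = 96.6 × exp(−0.90296) = 96.6 × 0.40537 = 39.159 kPa.

P ≈ 39.2 kPa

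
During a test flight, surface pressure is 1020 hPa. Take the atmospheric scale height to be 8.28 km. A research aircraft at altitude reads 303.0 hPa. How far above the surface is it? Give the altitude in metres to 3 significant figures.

Invert the barometric formula: z = H ln(P₀/P).
P₀/P = 1020/303.0 = 3.3663; ln(3.3663) = 1.2138.
z = 8280.0 × 1.2138 = 10050 m.

z ≈ 10100 m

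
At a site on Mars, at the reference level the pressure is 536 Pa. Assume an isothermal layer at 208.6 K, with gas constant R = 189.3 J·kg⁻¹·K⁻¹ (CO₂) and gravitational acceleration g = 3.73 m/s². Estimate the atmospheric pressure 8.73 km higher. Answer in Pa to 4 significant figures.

Scale height: H = RT/g = 189.3 × 208.6 / 3.73 = 10587 m.
Barometric formula: P = P₀ exp(−z/H).
z/H = 8730.0/10587 = 0.82460; exp(−0.82460) = 0.43841.
P = 536 × 0.43841 = 234.99 Pa.

P ≈ 235.0 Pa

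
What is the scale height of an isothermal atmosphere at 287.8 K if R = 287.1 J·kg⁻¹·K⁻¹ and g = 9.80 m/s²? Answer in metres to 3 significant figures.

The scale height of an isothermal atmosphere is H = RT/g.
H = 287.1 × 287.8 / 9.80 = 82627/9.80 = 8431.3 m.

H ≈ 8430 m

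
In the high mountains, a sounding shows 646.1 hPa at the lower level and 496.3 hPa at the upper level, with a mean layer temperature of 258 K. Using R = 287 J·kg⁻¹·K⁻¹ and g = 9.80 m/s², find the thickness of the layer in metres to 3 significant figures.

Hypsometric equation: Δz = (R T̄/g) ln(P₁/P₂).
R T̄/g = 287 × 258 / 9.80 = 7555.7 m.
ln(646.1/496.3) = ln(1.3018) = 0.26375.
Δz = 7555.7 × 0.26375 = 1992.8 m.

Δz ≈ 1990 m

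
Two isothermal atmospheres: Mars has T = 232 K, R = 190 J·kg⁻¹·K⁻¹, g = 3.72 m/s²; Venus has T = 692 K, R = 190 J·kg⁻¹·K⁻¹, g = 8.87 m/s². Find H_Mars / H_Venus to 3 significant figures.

H = RT/g for each body.
H_Mars = 190 × 232 / 3.72 = 11849 m.
H_Venus = 190 × 692 / 8.87 = 14823 m.
H_Mars/H_Venus = 11849/14823 = 0.79937.

H_Mars/H_Venus ≈ 0.799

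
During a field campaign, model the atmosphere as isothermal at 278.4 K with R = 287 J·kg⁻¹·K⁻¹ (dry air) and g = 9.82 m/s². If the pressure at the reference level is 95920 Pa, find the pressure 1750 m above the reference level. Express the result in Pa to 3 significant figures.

Scale height: H = RT/g = 287 × 278.4 / 9.82 = 8136.5 m.
Barometric formula: P = P₀ exp(−z/H).
z/H = 1750.0/8136.5 = 0.21508; exp(−0.21508) = 0.80648.
P = 95920 × 0.80648 = 77358 Pa.

P ≈ 77400 Pa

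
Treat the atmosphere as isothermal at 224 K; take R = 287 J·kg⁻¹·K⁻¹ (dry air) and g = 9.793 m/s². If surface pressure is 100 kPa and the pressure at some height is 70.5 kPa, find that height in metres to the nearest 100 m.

Scale height: H = RT/g = 287 × 224 / 9.793 = 6564.7 m.
Invert the barometric formula: z = H ln(P₀/P).
P₀/P = 100/70.5 = 1.4184; ln(1.4184) = 0.34953.
z = 6564.7 × 0.34953 = 2294.6 m.

z ≈ 2300 m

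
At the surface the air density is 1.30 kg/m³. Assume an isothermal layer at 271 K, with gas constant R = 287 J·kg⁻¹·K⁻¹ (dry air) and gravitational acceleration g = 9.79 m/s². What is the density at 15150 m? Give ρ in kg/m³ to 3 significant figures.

Scale height: H = RT/g = 287 × 271 / 9.79 = 7944.5 m.
In an isothermal atmosphere, density decays like pressure: ρ = ρ₀ exp(−z/H).
z/H = 15150/7944.5 = 1.9070; exp(−1.9070) = 0.14853.
ρ = 1.30 × 0.14853 = 0.19309 kg/m³.

ρ ≈ 0.193 kg/m³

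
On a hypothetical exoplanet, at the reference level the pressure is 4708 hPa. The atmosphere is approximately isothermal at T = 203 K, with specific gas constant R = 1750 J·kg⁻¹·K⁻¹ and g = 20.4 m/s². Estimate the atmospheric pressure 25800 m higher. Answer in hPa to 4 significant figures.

P ≈ 1070 hPa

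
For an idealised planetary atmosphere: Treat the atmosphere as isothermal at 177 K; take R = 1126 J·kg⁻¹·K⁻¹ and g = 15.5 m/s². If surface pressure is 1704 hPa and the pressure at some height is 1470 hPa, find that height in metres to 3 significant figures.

z ≈ 1900 m

Scale height: H = RT/g = 1126 × 177 / 15.5 = 12858 m.
Invert the barometric formula: z = H ln(P₀/P).
P₀/P = 1704/1470 = 1.1592; ln(1.1592) = 0.14773.
z = 12858 × 0.14773 = 1899.5 m.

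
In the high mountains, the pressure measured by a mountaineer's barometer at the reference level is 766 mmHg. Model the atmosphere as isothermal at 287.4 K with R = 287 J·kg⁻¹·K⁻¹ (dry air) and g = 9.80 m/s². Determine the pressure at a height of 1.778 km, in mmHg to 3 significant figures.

Scale height: H = RT/g = 287 × 287.4 / 9.80 = 8416.7 m.
Barometric formula: P = P₀ exp(−z/H).
z/H = 1778.0/8416.7 = 0.21125; exp(−0.21125) = 0.80957.
P = 766 × 0.80957 = 620.13 mmHg.

P ≈ 620 mmHg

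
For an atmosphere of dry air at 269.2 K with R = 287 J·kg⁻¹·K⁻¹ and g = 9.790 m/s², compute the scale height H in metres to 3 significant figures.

H ≈ 7890 m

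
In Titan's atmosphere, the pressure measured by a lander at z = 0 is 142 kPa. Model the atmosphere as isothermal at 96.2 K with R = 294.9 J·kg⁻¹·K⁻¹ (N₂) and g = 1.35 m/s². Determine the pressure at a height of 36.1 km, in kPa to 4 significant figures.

P ≈ 25.48 kPa

Scale height: H = RT/g = 294.9 × 96.2 / 1.35 = 21014 m.
Barometric formula: P = P₀ exp(−z/H).
z/H = 36100/21014 = 1.7179; exp(−1.7179) = 0.17944.
P = 142 × 0.17944 = 25.480 kPa.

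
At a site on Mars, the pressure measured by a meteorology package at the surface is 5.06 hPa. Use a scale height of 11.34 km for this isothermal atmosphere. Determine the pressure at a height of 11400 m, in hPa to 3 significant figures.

Barometric formula: P = P₀ exp(−z/H).
z/H = 11400/11340 = 1.0053; exp(−1.0053) = 0.36593.
P = 5.06 × 0.36593 = 1.8516 hPa.

P ≈ 1.85 hPa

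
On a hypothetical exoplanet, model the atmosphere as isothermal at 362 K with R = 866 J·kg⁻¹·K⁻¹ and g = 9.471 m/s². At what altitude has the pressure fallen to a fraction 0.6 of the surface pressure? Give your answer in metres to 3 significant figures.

Scale height: H = RT/g = 866 × 362 / 9.471 = 33100 m.
Set P/P₀ = exp(−z/H) = 0.6, so z = −H ln(0.6).
−ln(0.6) = 0.51083; z = 33100 × 0.51083 = 16908 m.

z ≈ 16900 m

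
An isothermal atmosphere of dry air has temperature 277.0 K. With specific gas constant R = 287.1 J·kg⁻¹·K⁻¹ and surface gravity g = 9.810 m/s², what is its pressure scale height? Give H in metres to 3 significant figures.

H ≈ 8110 m

The scale height of an isothermal atmosphere is H = RT/g.
H = 287.1 × 277.0 / 9.810 = 79527/9.810 = 8106.7 m.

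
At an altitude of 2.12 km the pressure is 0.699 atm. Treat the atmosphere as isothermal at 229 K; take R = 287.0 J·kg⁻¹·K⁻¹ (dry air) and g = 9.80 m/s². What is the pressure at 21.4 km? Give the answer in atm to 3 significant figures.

P ≈ 0.0394 atm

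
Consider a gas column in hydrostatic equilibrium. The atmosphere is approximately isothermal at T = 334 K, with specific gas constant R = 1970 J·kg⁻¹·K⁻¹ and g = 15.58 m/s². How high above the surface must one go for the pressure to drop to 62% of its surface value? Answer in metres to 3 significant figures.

Scale height: H = RT/g = 1970 × 334 / 15.58 = 42232 m.
Set P/P₀ = exp(−z/H) = 0.62, so z = −H ln(0.62).
−ln(0.62) = 0.47804; z = 42232 × 0.47804 = 20189 m.

z ≈ 20200 m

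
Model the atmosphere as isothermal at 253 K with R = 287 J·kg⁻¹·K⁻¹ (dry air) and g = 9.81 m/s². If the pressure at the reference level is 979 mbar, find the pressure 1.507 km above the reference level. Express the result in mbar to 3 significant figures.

Scale height: H = RT/g = 287 × 253 / 9.81 = 7401.7 m.
Barometric formula: P = P₀ exp(−z/H).
z/H = 1507.0/7401.7 = 0.20360; exp(−0.20360) = 0.81579.
P = 979 × 0.81579 = 798.66 mbar.

P ≈ 799 mbar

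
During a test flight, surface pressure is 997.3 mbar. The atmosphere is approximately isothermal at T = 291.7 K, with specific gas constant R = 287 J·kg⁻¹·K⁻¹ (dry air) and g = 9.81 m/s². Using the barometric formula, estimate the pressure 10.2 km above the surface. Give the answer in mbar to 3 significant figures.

P ≈ 302 mbar

Scale height: H = RT/g = 287 × 291.7 / 9.81 = 8533.9 m.
Barometric formula: P = P₀ exp(−z/H).
z/H = 10200/8533.9 = 1.1952; exp(−1.1952) = 0.30264.
P = 997.3 × 0.30264 = 301.82 mbar.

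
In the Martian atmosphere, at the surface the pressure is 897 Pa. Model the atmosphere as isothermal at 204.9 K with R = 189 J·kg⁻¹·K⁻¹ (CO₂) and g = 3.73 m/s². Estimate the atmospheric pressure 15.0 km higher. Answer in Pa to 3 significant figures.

Scale height: H = RT/g = 189 × 204.9 / 3.73 = 10382 m.
Barometric formula: P = P₀ exp(−z/H).
z/H = 15000/10382 = 1.4448; exp(−1.4448) = 0.23579.
P = 897 × 0.23579 = 211.50 Pa.

P ≈ 212 Pa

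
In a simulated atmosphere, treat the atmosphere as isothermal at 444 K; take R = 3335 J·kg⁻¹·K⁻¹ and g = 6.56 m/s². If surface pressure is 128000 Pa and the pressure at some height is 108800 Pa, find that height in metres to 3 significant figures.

z ≈ 36700 m

Scale height: H = RT/g = 3335 × 444 / 6.56 = 225720 m.
Invert the barometric formula: z = H ln(P₀/P).
P₀/P = 128000/108800 = 1.1765; ln(1.1765) = 0.16254.
z = 225720 × 0.16254 = 36689 m.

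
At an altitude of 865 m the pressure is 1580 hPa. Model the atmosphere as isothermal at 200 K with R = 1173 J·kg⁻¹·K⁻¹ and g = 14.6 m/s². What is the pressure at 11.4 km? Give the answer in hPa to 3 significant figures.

P ≈ 820 hPa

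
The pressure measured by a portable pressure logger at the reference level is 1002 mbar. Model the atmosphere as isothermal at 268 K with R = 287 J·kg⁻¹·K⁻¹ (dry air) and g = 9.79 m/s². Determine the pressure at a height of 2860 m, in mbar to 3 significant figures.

Scale height: H = RT/g = 287 × 268 / 9.79 = 7856.6 m.
Barometric formula: P = P₀ exp(−z/H).
z/H = 2860.0/7856.6 = 0.36403; exp(−0.36403) = 0.69487.
P = 1002 × 0.69487 = 696.26 mbar.

P ≈ 696 mbar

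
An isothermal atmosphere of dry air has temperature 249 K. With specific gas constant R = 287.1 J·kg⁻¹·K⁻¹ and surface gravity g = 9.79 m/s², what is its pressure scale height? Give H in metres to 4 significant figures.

H ≈ 7302 m

The scale height of an isothermal atmosphere is H = RT/g.
H = 287.1 × 249 / 9.79 = 71488/9.79 = 7302.1 m.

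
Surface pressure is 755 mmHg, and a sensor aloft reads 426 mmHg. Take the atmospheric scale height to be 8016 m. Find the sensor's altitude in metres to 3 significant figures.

z ≈ 4590 m

Invert the barometric formula: z = H ln(P₀/P).
P₀/P = 755/426 = 1.7723; ln(1.7723) = 0.57228.
z = 8016.0 × 0.57228 = 4587.4 m.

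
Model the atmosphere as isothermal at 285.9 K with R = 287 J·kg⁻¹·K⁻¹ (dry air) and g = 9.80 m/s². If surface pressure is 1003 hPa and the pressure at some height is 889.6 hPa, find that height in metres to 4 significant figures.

z ≈ 1005 m

Scale height: H = RT/g = 287 × 285.9 / 9.80 = 8372.8 m.
Invert the barometric formula: z = H ln(P₀/P).
P₀/P = 1003/889.6 = 1.1275; ln(1.1275) = 0.12000.
z = 8372.8 × 0.12000 = 1004.7 m.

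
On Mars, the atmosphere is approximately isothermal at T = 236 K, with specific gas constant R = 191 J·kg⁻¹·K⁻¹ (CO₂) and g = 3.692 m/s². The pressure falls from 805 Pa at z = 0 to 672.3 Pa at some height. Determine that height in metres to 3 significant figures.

z ≈ 2200 m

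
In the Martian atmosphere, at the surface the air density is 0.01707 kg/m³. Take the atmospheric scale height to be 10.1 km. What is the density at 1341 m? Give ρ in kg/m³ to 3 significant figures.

ρ ≈ 0.0149 kg/m³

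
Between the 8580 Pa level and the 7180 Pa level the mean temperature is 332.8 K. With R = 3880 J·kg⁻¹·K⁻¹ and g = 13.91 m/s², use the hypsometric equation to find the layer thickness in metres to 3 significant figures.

Hypsometric equation: Δz = (R T̄/g) ln(P₁/P₂).
R T̄/g = 3880 × 332.8 / 13.91 = 92830 m.
ln(8580/7180) = ln(1.1950) = 0.17815.
Δz = 92830 × 0.17815 = 16538 m.

Δz ≈ 16500 m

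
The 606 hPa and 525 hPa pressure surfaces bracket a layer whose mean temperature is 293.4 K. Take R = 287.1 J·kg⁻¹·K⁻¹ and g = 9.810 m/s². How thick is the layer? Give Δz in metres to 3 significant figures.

Hypsometric equation: Δz = (R T̄/g) ln(P₁/P₂).
R T̄/g = 287.1 × 293.4 / 9.810 = 8586.7 m.
ln(606/525) = ln(1.1543) = 0.14349.
Δz = 8586.7 × 0.14349 = 1232.1 m.

Δz ≈ 1230 m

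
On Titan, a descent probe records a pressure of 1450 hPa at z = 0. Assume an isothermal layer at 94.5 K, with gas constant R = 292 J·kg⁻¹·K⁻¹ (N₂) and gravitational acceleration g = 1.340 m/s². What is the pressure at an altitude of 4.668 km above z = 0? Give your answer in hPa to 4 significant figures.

P ≈ 1156 hPa

Scale height: H = RT/g = 292 × 94.5 / 1.340 = 20593 m.
Barometric formula: P = P₀ exp(−z/H).
z/H = 4668.0/20593 = 0.22668; exp(−0.22668) = 0.79718.
P = 1450 × 0.79718 = 1155.9 hPa.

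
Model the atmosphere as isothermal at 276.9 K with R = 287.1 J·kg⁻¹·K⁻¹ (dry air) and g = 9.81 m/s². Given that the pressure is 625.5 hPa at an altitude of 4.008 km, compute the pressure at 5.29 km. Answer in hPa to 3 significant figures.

Scale height: H = RT/g = 287.1 × 276.9 / 9.81 = 8103.8 m.
Between two levels, P₂ = P₁ exp(−Δz/H) with Δz = z₂ − z₁.
Δz = 5290.0 − 4008.0 = 1282.0 m; Δz/H = 1282.0/8103.8 = 0.15820.
P₂ = 625.5 × exp(−0.15820) = 625.5 × 0.85368 = 533.98 hPa.

P ≈ 534 hPa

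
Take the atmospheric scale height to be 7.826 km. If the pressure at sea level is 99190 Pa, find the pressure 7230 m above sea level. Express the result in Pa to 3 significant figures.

Barometric formula: P = P₀ exp(−z/H).
z/H = 7230.0/7826.0 = 0.92384; exp(−0.92384) = 0.39699.
P = 99190 × 0.39699 = 39377 Pa.

P ≈ 39400 Pa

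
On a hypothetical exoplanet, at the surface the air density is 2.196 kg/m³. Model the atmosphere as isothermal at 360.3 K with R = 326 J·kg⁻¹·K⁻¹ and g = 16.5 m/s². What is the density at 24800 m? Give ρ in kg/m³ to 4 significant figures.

Scale height: H = RT/g = 326 × 360.3 / 16.5 = 7118.7 m.
In an isothermal atmosphere, density decays like pressure: ρ = ρ₀ exp(−z/H).
z/H = 24800/7118.7 = 3.4838; exp(−3.4838) = 0.030691.
ρ = 2.196 × 0.030691 = 0.067397 kg/m³.

ρ ≈ 0.06740 kg/m³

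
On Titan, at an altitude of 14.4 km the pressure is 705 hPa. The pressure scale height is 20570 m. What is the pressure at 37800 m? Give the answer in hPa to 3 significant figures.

Between two levels, P₂ = P₁ exp(−Δz/H) with Δz = z₂ − z₁.
Δz = 37800 − 14400 = 23400 m; Δz/H = 23400/20570 = 1.1376.
P₂ = 705 × exp(−1.1376) = 705 × 0.32059 = 226.02 hPa.

P ≈ 226 hPa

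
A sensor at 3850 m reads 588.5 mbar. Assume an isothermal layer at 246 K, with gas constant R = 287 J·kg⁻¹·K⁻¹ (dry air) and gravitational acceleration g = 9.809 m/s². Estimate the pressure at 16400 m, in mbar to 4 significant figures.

Scale height: H = RT/g = 287 × 246 / 9.809 = 7197.7 m.
Between two levels, P₂ = P₁ exp(−Δz/H) with Δz = z₂ − z₁.
Δz = 16400 − 3850.0 = 12550 m; Δz/H = 12550/7197.7 = 1.7436.
P₂ = 588.5 × exp(−1.7436) = 588.5 × 0.17489 = 102.92 mbar.

P ≈ 102.9 mbar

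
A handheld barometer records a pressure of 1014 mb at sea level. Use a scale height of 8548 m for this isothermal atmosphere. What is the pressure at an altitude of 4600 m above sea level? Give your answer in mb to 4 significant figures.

Barometric formula: P = P₀ exp(−z/H).
z/H = 4600.0/8548.0 = 0.53814; exp(−0.53814) = 0.58383.
P = 1014 × 0.58383 = 592.00 mb.

P ≈ 592.0 mb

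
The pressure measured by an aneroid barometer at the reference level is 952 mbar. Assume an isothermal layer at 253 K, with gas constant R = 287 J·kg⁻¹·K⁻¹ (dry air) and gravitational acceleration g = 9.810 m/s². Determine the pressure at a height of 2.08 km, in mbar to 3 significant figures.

Scale height: H = RT/g = 287 × 253 / 9.810 = 7401.7 m.
Barometric formula: P = P₀ exp(−z/H).
z/H = 2080.0/7401.7 = 0.28102; exp(−0.28102) = 0.75501.
P = 952 × 0.75501 = 718.77 mbar.

P ≈ 719 mbar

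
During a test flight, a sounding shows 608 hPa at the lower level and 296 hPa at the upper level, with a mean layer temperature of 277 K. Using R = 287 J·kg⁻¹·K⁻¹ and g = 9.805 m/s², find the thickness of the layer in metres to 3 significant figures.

Δz ≈ 5840 m

Hypsometric equation: Δz = (R T̄/g) ln(P₁/P₂).
R T̄/g = 287 × 277 / 9.805 = 8108.0 m.
ln(608/296) = ln(2.0541) = 0.71984.
Δz = 8108.0 × 0.71984 = 5836.5 m.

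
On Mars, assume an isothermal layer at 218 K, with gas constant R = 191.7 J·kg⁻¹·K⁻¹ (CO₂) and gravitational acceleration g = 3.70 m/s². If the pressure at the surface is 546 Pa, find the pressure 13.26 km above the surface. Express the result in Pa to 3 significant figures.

Scale height: H = RT/g = 191.7 × 218 / 3.70 = 11295 m.
Barometric formula: P = P₀ exp(−z/H).
z/H = 13260/11295 = 1.1740; exp(−1.1740) = 0.30913.
P = 546 × 0.30913 = 168.78 Pa.

P ≈ 169 Pa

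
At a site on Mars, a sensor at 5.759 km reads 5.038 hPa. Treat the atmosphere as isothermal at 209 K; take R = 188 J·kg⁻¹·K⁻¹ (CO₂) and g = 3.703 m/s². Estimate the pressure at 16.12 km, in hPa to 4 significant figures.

P ≈ 1.898 hPa

Scale height: H = RT/g = 188 × 209 / 3.703 = 10611 m.
Between two levels, P₂ = P₁ exp(−Δz/H) with Δz = z₂ − z₁.
Δz = 16120 − 5759.0 = 10361 m; Δz/H = 10361/10611 = 0.97644.
P₂ = 5.038 × exp(−0.97644) = 5.038 × 0.37665 = 1.8976 hPa.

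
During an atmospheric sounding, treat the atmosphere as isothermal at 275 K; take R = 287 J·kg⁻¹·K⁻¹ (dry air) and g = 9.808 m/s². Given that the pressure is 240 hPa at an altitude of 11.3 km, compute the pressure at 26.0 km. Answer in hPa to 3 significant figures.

Scale height: H = RT/g = 287 × 275 / 9.808 = 8047.0 m.
Between two levels, P₂ = P₁ exp(−Δz/H) with Δz = z₂ − z₁.
Δz = 26000 − 11300 = 14700 m; Δz/H = 14700/8047.0 = 1.8268.
P₂ = 240 × exp(−1.8268) = 240 × 0.16093 = 38.623 hPa.

P ≈ 38.6 hPa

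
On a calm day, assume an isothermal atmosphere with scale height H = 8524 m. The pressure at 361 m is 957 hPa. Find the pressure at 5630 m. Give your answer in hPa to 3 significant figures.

Between two levels, P₂ = P₁ exp(−Δz/H) with Δz = z₂ − z₁.
Δz = 5630.0 − 361.00 = 5269.0 m; Δz/H = 5269.0/8524.0 = 0.61814.
P₂ = 957 × exp(−0.61814) = 957 × 0.53895 = 515.78 hPa.

P ≈ 516 hPa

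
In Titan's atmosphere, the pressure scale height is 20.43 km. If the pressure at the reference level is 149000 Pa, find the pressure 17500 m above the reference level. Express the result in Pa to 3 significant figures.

P ≈ 63300 Pa

Barometric formula: P = P₀ exp(−z/H).
z/H = 17500/20430 = 0.85658; exp(−0.85658) = 0.42461.
P = 149000 × 0.42461 = 63267 Pa.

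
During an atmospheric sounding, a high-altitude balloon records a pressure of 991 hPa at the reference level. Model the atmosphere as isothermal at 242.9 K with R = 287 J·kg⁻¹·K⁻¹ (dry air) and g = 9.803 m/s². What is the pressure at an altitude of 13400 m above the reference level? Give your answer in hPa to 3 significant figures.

P ≈ 151 hPa

Scale height: H = RT/g = 287 × 242.9 / 9.803 = 7111.3 m.
Barometric formula: P = P₀ exp(−z/H).
z/H = 13400/7111.3 = 1.8843; exp(−1.8843) = 0.15194.
P = 991 × 0.15194 = 150.57 hPa.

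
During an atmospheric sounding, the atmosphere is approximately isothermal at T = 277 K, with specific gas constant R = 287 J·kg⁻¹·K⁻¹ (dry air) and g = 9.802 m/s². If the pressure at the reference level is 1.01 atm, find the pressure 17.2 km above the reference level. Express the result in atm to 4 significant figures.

Scale height: H = RT/g = 287 × 277 / 9.802 = 8110.5 m.
Barometric formula: P = P₀ exp(−z/H).
z/H = 17200/8110.5 = 2.1207; exp(−2.1207) = 0.11995.
P = 1.01 × 0.11995 = 0.12115 atm.

P ≈ 0.1211 atm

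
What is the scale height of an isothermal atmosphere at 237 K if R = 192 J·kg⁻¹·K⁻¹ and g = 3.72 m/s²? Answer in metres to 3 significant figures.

The scale height of an isothermal atmosphere is H = RT/g.
H = 192 × 237 / 3.72 = 45504/3.72 = 12232 m.

H ≈ 12200 m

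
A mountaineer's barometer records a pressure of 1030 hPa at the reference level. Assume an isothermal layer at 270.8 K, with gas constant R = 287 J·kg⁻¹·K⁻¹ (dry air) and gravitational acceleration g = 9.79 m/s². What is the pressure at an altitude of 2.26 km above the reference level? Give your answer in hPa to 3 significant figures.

Scale height: H = RT/g = 287 × 270.8 / 9.79 = 7938.7 m.
Barometric formula: P = P₀ exp(−z/H).
z/H = 2260.0/7938.7 = 0.28468; exp(−0.28468) = 0.75225.
P = 1030 × 0.75225 = 774.82 hPa.

P ≈ 775 hPa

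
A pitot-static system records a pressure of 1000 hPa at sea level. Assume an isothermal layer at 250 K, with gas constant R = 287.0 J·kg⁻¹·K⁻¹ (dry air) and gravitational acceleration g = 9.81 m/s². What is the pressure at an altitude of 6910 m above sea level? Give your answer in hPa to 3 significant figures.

P ≈ 389 hPa

Scale height: H = RT/g = 287.0 × 250 / 9.81 = 7314.0 m.
Barometric formula: P = P₀ exp(−z/H).
z/H = 6910.0/7314.0 = 0.94476; exp(−0.94476) = 0.38877.
P = 1000 × 0.38877 = 388.77 hPa.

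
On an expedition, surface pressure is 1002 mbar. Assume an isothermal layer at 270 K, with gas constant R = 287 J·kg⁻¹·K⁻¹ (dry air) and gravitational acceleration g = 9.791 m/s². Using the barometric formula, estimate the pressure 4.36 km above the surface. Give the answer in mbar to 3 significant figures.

Scale height: H = RT/g = 287 × 270 / 9.791 = 7914.4 m.
Barometric formula: P = P₀ exp(−z/H).
z/H = 4360.0/7914.4 = 0.55089; exp(−0.55089) = 0.57644.
P = 1002 × 0.57644 = 577.59 mbar.

P ≈ 578 mbar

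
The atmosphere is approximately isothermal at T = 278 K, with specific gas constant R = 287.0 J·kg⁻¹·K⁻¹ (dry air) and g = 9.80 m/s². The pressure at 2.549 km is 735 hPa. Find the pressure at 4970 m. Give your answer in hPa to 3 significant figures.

Scale height: H = RT/g = 287.0 × 278 / 9.80 = 8141.4 m.
Between two levels, P₂ = P₁ exp(−Δz/H) with Δz = z₂ − z₁.
Δz = 4970.0 − 2549.0 = 2421.0 m; Δz/H = 2421.0/8141.4 = 0.29737.
P₂ = 735 × exp(−0.29737) = 735 × 0.74277 = 545.94 hPa.

P ≈ 546 hPa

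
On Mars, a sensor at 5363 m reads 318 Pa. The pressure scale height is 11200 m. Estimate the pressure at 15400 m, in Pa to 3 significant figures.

P ≈ 130 Pa

Between two levels, P₂ = P₁ exp(−Δz/H) with Δz = z₂ − z₁.
Δz = 15400 − 5363.0 = 10037 m; Δz/H = 10037/11200 = 0.89616.
P₂ = 318 × exp(−0.89616) = 318 × 0.40813 = 129.79 Pa.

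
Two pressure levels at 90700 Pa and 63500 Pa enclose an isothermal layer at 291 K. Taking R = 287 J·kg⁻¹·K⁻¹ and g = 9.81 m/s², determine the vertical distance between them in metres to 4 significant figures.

Hypsometric equation: Δz = (R T̄/g) ln(P₁/P₂).
R T̄/g = 287 × 291 / 9.81 = 8513.5 m.
ln(90700/63500) = ln(1.4283) = 0.35648.
Δz = 8513.5 × 0.35648 = 3034.9 m.

Δz ≈ 3035 m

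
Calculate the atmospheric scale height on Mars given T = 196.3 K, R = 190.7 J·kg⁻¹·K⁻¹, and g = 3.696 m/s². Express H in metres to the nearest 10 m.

The scale height of an isothermal atmosphere is H = RT/g.
H = 190.7 × 196.3 / 3.696 = 37434/3.696 = 10128 m.

H ≈ 10130 m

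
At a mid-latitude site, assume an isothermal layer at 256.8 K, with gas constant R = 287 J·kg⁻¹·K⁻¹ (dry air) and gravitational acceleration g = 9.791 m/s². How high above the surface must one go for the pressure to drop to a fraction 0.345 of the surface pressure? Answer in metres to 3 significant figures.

Scale height: H = RT/g = 287 × 256.8 / 9.791 = 7527.5 m.
Set P/P₀ = exp(−z/H) = 0.345, so z = −H ln(0.345).
−ln(0.345) = 1.0642; z = 7527.5 × 1.0642 = 8010.8 m.

z ≈ 8010 m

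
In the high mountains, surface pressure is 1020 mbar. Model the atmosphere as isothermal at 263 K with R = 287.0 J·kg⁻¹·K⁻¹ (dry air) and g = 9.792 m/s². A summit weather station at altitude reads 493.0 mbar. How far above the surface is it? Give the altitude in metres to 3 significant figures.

z ≈ 5600 m

Scale height: H = RT/g = 287.0 × 263 / 9.792 = 7708.4 m.
Invert the barometric formula: z = H ln(P₀/P).
P₀/P = 1020/493.0 = 2.0690; ln(2.0690) = 0.72707.
z = 7708.4 × 0.72707 = 5604.5 m.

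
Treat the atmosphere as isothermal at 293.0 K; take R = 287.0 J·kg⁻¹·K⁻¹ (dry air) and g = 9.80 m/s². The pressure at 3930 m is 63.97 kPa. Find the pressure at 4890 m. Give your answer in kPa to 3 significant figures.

P ≈ 57.2 kPa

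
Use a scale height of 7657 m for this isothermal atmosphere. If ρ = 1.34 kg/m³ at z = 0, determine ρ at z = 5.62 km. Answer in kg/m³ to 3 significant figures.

ρ ≈ 0.643 kg/m³

In an isothermal atmosphere, density decays like pressure: ρ = ρ₀ exp(−z/H).
z/H = 5620.0/7657.0 = 0.73397; exp(−0.73397) = 0.48000.
ρ = 1.34 × 0.48000 = 0.64320 kg/m³.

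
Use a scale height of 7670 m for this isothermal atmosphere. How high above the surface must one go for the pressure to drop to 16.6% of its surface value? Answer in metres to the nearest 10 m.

z ≈ 13770 m

Set P/P₀ = exp(−z/H) = 0.166, so z = −H ln(0.166).
−ln(0.166) = 1.7958; z = 7670.0 × 1.7958 = 13774 m.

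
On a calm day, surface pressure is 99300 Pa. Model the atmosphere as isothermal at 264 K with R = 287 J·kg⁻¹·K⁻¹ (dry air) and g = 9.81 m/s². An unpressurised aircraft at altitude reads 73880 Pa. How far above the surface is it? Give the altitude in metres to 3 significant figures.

Scale height: H = RT/g = 287 × 264 / 9.81 = 7723.5 m.
Invert the barometric formula: z = H ln(P₀/P).
P₀/P = 99300/73880 = 1.3441; ln(1.3441) = 0.29572.
z = 7723.5 × 0.29572 = 2284.0 m.

z ≈ 2280 m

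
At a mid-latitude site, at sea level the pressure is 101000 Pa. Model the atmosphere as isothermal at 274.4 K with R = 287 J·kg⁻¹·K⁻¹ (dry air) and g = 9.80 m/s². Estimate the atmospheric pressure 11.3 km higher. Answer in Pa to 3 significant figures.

Scale height: H = RT/g = 287 × 274.4 / 9.80 = 8036.0 m.
Barometric formula: P = P₀ exp(−z/H).
z/H = 11300/8036.0 = 1.4062; exp(−1.4062) = 0.24507.
P = 101000 × 0.24507 = 24752 Pa.

P ≈ 24800 Pa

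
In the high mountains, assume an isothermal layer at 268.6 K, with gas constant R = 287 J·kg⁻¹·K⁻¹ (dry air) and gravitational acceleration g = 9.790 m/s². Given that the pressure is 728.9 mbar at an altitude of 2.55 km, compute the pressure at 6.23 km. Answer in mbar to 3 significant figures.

P ≈ 457 mbar

Scale height: H = RT/g = 287 × 268.6 / 9.790 = 7874.2 m.
Between two levels, P₂ = P₁ exp(−Δz/H) with Δz = z₂ − z₁.
Δz = 6230.0 − 2550.0 = 3680.0 m; Δz/H = 3680.0/7874.2 = 0.46735.
P₂ = 728.9 × exp(−0.46735) = 728.9 × 0.62666 = 456.77 mbar.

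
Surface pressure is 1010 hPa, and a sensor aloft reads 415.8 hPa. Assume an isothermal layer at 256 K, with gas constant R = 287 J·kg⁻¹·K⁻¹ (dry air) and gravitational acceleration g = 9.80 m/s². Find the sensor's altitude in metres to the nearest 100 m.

z ≈ 6700 m

Scale height: H = RT/g = 287 × 256 / 9.80 = 7497.1 m.
Invert the barometric formula: z = H ln(P₀/P).
P₀/P = 1010/415.8 = 2.4291; ln(2.4291) = 0.88752.
z = 7497.1 × 0.88752 = 6653.8 m.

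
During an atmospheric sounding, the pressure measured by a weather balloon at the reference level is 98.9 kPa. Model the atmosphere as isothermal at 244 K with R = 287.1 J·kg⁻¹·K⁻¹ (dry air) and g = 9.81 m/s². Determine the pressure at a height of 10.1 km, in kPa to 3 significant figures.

Scale height: H = RT/g = 287.1 × 244 / 9.81 = 7140.9 m.
Barometric formula: P = P₀ exp(−z/H).
z/H = 10100/7140.9 = 1.4144; exp(−1.4144) = 0.24307.
P = 98.9 × 0.24307 = 24.040 kPa.

P ≈ 24.0 kPa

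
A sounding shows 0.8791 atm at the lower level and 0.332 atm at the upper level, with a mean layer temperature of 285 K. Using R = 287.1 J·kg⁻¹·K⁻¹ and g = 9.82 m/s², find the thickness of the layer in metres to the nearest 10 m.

Hypsometric equation: Δz = (R T̄/g) ln(P₁/P₂).
R T̄/g = 287.1 × 285 / 9.82 = 8332.3 m.
ln(0.8791/0.332) = ln(2.6479) = 0.97377.
Δz = 8332.3 × 0.97377 = 8113.7 m.

Δz ≈ 8110 m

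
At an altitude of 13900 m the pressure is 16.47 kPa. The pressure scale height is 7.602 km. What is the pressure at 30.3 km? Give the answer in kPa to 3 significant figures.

Between two levels, P₂ = P₁ exp(−Δz/H) with Δz = z₂ − z₁.
Δz = 30300 − 13900 = 16400 m; Δz/H = 16400/7602.0 = 2.1573.
P₂ = 16.47 × exp(−2.1573) = 16.47 × 0.11564 = 1.9046 kPa.

P ≈ 1.90 kPa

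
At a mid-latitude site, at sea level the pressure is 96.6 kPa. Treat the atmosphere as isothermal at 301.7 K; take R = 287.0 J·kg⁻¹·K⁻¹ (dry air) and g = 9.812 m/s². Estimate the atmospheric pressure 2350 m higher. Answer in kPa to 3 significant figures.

P ≈ 74.0 kPa

Scale height: H = RT/g = 287.0 × 301.7 / 9.812 = 8824.7 m.
Barometric formula: P = P₀ exp(−z/H).
z/H = 2350.0/8824.7 = 0.26630; exp(−0.26630) = 0.76621.
P = 96.6 × 0.76621 = 74.016 kPa.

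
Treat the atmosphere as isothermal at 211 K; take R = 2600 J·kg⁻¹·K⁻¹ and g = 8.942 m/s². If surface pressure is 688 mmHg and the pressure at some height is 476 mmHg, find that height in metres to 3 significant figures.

Scale height: H = RT/g = 2600 × 211 / 8.942 = 61351 m.
Invert the barometric formula: z = H ln(P₀/P).
P₀/P = 688/476 = 1.4454; ln(1.4454) = 0.36839.
z = 61351 × 0.36839 = 22601 m.

z ≈ 22600 m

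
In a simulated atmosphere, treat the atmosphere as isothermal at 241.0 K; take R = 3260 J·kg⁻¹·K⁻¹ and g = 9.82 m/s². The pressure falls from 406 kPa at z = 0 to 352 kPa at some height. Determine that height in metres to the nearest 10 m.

z ≈ 11420 m

Scale height: H = RT/g = 3260 × 241.0 / 9.82 = 80006 m.
Invert the barometric formula: z = H ln(P₀/P).
P₀/P = 406/352 = 1.1534; ln(1.1534) = 0.14271.
z = 80006 × 0.14271 = 11418 m.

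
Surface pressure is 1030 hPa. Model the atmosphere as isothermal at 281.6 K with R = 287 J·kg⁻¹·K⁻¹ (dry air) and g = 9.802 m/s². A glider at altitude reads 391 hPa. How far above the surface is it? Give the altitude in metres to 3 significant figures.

z ≈ 7990 m

Scale height: H = RT/g = 287 × 281.6 / 9.802 = 8245.2 m.
Invert the barometric formula: z = H ln(P₀/P).
P₀/P = 1030/391 = 2.6343; ln(2.6343) = 0.96862.
z = 8245.2 × 0.96862 = 7986.5 m.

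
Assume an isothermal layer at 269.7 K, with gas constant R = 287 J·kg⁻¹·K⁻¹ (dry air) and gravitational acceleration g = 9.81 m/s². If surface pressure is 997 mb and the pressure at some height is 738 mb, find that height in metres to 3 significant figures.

z ≈ 2370 m

Scale height: H = RT/g = 287 × 269.7 / 9.81 = 7890.3 m.
Invert the barometric formula: z = H ln(P₀/P).
P₀/P = 997/738 = 1.3509; ln(1.3509) = 0.30077.
z = 7890.3 × 0.30077 = 2373.2 m.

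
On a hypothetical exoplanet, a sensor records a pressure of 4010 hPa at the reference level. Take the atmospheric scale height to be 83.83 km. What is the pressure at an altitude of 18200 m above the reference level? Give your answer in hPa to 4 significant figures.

P ≈ 3227 hPa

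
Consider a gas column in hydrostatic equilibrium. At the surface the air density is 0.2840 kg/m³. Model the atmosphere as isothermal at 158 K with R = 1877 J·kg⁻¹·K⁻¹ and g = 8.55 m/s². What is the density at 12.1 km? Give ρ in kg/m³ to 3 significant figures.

ρ ≈ 0.200 kg/m³

Scale height: H = RT/g = 1877 × 158 / 8.55 = 34686 m.
In an isothermal atmosphere, density decays like pressure: ρ = ρ₀ exp(−z/H).
z/H = 12100/34686 = 0.34884; exp(−0.34884) = 0.70551.
ρ = 0.2840 × 0.70551 = 0.20036 kg/m³.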